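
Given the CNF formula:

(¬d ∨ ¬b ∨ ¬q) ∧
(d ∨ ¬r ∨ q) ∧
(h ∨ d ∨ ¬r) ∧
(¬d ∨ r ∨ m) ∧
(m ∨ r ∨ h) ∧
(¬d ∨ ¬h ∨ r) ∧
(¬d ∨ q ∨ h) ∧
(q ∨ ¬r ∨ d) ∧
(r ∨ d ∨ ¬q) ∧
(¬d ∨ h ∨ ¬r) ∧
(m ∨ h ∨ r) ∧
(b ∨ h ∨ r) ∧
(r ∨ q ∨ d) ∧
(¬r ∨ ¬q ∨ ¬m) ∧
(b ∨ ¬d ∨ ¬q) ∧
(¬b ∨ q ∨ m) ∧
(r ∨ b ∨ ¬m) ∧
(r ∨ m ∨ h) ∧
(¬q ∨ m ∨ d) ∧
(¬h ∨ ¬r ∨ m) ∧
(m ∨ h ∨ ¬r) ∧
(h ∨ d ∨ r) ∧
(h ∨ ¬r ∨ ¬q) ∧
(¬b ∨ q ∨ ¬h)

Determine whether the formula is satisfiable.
Yes

Yes, the formula is satisfiable.

One satisfying assignment is: q=False, r=True, b=False, m=True, h=True, d=True

Verification: With this assignment, all 24 clauses evaluate to true.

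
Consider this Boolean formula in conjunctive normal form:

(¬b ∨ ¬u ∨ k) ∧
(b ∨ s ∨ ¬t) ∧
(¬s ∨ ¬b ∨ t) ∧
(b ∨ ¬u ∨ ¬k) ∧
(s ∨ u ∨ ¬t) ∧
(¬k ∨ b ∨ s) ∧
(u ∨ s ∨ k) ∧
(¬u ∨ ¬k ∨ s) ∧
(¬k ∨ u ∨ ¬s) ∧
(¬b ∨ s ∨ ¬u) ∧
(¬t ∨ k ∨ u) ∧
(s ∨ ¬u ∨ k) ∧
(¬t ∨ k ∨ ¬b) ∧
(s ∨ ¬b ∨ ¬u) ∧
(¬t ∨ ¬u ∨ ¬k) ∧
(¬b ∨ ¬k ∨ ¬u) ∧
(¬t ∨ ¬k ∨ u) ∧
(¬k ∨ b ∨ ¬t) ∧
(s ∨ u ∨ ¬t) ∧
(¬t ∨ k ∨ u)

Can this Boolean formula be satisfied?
Yes

Yes, the formula is satisfiable.

One satisfying assignment is: t=False, k=True, u=False, b=True, s=False

Verification: With this assignment, all 20 clauses evaluate to true.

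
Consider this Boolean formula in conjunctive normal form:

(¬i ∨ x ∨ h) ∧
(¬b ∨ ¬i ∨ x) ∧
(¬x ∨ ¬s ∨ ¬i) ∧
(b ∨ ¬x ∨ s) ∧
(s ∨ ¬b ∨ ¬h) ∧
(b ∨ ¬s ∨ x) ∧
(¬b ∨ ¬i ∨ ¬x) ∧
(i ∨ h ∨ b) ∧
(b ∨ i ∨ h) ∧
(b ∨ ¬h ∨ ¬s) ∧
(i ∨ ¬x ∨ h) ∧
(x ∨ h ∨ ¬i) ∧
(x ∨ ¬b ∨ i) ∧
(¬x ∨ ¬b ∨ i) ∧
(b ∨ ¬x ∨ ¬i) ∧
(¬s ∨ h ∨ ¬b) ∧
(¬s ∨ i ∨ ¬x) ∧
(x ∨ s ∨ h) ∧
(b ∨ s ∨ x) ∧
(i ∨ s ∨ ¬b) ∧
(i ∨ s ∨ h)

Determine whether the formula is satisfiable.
No

No, the formula is not satisfiable.

No assignment of truth values to the variables can make all 21 clauses true simultaneously.

The formula is UNSAT (unsatisfiable).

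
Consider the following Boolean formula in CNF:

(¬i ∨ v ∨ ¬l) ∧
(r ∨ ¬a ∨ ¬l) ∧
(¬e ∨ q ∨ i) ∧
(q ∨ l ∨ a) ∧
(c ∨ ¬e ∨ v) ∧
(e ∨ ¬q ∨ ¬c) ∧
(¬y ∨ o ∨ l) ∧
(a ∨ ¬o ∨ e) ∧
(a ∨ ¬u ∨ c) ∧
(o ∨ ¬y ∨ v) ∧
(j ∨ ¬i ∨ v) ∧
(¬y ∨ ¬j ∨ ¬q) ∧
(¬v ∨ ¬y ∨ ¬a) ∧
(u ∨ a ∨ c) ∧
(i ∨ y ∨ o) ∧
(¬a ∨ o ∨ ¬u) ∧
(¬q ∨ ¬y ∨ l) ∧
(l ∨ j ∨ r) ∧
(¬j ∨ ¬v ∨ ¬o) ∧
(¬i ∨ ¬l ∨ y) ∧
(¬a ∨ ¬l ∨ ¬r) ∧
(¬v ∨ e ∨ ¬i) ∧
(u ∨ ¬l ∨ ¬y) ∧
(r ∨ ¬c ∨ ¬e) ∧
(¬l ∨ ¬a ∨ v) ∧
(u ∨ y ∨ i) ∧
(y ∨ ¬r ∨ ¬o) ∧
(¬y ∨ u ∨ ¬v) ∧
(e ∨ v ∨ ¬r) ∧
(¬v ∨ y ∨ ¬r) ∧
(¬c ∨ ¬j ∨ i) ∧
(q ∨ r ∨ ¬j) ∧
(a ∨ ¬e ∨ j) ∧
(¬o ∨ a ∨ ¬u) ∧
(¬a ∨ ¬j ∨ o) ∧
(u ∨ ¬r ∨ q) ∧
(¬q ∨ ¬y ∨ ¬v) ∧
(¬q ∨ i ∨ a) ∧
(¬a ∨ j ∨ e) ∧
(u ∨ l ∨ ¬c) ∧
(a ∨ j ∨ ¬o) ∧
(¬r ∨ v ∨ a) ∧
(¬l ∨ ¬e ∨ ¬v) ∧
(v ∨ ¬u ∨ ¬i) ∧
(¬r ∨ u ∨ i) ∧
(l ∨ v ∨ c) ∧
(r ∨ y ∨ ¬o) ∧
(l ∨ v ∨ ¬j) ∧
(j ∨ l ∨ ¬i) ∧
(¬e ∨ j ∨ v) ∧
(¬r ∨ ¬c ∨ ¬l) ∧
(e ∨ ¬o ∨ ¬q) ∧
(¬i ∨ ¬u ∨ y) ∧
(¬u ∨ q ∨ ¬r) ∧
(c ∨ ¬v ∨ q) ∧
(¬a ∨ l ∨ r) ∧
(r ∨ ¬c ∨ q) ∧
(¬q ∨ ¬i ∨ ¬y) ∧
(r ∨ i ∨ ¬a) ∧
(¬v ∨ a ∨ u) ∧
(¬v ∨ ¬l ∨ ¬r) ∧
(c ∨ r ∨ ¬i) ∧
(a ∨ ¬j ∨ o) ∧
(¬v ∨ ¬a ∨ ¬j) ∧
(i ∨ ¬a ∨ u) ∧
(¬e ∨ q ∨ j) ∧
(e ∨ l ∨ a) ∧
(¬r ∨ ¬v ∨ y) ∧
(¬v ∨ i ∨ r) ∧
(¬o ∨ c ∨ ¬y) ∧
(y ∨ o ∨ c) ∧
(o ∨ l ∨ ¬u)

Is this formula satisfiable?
No

No, the formula is not satisfiable.

No assignment of truth values to the variables can make all 72 clauses true simultaneously.

The formula is UNSAT (unsatisfiable).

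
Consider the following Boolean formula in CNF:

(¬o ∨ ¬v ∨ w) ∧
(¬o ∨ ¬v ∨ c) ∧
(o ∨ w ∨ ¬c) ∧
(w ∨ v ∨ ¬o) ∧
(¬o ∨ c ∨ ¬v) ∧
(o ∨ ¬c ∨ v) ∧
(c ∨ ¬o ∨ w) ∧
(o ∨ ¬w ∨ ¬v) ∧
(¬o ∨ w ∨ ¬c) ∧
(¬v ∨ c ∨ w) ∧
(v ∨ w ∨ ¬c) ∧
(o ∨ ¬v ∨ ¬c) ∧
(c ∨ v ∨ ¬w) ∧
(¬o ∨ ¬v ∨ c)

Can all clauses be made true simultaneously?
Yes

Yes, the formula is satisfiable.

One satisfying assignment is: o=False, c=False, w=False, v=False

Verification: With this assignment, all 14 clauses evaluate to true.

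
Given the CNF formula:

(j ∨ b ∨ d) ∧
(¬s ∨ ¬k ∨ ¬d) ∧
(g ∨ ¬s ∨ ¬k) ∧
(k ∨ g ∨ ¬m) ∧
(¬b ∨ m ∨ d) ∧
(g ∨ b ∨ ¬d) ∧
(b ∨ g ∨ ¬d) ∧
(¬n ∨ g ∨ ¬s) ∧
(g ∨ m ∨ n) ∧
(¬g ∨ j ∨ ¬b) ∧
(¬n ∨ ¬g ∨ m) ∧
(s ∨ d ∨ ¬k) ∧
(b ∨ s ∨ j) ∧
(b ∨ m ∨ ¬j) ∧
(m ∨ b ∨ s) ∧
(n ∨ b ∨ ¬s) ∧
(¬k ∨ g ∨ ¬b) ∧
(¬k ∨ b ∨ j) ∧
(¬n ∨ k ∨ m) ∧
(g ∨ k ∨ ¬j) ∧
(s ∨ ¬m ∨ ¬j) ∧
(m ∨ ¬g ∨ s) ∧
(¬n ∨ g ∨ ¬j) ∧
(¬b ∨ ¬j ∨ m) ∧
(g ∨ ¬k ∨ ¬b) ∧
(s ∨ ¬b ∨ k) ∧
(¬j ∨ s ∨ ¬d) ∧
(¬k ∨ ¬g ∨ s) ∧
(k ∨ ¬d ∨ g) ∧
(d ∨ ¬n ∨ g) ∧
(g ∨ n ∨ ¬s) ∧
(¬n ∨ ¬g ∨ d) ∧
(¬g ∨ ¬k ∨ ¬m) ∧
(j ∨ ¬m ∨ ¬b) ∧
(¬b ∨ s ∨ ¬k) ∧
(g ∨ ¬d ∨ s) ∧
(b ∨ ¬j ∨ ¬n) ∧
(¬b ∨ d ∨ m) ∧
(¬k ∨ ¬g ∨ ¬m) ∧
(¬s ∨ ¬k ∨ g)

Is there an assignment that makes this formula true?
Yes

Yes, the formula is satisfiable.

One satisfying assignment is: b=True, j=True, d=False, s=True, g=True, k=False, n=False, m=True

Verification: With this assignment, all 40 clauses evaluate to true.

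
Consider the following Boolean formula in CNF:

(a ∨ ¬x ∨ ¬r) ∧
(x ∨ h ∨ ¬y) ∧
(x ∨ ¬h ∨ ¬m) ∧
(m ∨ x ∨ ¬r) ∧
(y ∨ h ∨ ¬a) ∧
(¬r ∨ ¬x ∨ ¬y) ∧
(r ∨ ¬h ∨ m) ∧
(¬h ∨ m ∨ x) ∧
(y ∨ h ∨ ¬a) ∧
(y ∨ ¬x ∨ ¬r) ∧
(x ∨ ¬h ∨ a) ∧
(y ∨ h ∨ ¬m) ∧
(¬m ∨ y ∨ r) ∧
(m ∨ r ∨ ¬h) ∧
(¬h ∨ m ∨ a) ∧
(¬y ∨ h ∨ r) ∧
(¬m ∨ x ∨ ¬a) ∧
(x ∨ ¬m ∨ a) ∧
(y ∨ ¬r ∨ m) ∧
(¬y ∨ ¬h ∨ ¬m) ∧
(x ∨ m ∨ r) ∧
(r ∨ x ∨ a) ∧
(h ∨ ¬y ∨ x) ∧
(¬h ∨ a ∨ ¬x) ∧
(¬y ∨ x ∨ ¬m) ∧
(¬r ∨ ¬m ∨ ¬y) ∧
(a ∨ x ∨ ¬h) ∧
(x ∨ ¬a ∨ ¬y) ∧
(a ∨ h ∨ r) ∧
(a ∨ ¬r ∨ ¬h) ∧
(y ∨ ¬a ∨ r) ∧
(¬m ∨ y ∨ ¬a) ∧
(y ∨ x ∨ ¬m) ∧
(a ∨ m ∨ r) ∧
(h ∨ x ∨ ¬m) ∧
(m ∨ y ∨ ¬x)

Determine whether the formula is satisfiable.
No

No, the formula is not satisfiable.

No assignment of truth values to the variables can make all 36 clauses true simultaneously.

The formula is UNSAT (unsatisfiable).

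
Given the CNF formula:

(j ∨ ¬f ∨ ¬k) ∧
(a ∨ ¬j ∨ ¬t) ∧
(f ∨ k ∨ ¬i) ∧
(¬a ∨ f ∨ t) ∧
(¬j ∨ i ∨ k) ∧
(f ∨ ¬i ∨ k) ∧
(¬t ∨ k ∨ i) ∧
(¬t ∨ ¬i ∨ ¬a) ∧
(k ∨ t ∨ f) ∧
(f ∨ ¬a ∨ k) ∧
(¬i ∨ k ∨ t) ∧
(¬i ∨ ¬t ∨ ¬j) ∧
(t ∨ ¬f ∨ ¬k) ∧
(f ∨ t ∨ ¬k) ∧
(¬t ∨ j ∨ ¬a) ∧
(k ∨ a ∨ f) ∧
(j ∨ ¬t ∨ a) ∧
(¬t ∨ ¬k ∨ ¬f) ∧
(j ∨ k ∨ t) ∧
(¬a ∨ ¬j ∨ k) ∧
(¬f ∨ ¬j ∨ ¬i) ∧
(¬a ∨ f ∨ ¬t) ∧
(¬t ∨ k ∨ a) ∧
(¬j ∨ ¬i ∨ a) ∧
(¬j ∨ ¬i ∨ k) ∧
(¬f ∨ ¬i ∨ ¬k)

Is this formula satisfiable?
No

No, the formula is not satisfiable.

No assignment of truth values to the variables can make all 26 clauses true simultaneously.

The formula is UNSAT (unsatisfiable).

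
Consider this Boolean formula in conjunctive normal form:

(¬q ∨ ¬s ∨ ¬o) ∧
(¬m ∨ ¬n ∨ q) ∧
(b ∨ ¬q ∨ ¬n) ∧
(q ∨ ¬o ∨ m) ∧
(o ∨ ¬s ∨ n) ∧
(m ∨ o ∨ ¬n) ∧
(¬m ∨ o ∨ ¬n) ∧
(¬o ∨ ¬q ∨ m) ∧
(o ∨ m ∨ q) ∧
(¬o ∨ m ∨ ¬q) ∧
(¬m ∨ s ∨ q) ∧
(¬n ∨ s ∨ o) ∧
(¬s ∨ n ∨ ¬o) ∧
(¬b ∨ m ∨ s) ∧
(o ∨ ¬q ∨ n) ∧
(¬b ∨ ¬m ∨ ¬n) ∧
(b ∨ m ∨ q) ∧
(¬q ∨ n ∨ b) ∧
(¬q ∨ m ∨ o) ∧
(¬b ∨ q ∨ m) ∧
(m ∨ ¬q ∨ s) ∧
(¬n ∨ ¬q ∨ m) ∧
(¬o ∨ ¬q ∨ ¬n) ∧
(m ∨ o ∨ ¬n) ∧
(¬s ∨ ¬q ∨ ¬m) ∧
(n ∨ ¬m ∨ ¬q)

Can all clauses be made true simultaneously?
No

No, the formula is not satisfiable.

No assignment of truth values to the variables can make all 26 clauses true simultaneously.

The formula is UNSAT (unsatisfiable).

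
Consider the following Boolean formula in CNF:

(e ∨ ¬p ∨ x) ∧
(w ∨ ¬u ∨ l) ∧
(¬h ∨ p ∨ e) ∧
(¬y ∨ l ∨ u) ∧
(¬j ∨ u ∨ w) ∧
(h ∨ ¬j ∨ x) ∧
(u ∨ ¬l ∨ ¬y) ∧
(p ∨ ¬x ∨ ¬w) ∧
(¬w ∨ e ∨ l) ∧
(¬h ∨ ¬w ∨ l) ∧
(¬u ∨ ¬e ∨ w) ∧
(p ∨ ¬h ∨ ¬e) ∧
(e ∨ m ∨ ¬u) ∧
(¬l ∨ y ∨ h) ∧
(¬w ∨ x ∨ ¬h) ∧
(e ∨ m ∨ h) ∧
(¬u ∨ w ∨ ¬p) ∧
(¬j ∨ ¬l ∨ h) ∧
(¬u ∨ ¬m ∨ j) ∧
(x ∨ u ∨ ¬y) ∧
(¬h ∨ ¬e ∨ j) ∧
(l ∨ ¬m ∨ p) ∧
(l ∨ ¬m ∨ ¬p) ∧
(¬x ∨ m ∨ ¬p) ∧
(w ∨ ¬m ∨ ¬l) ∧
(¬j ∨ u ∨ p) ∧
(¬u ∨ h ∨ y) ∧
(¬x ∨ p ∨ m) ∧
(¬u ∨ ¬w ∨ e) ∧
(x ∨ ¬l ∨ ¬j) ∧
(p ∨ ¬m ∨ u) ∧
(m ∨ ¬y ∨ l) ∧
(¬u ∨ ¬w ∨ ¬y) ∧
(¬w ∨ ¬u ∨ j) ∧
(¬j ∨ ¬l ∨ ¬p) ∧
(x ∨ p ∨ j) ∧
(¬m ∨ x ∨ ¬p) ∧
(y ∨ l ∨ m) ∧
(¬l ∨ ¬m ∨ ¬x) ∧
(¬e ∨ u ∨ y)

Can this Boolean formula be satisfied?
No

No, the formula is not satisfiable.

No assignment of truth values to the variables can make all 40 clauses true simultaneously.

The formula is UNSAT (unsatisfiable).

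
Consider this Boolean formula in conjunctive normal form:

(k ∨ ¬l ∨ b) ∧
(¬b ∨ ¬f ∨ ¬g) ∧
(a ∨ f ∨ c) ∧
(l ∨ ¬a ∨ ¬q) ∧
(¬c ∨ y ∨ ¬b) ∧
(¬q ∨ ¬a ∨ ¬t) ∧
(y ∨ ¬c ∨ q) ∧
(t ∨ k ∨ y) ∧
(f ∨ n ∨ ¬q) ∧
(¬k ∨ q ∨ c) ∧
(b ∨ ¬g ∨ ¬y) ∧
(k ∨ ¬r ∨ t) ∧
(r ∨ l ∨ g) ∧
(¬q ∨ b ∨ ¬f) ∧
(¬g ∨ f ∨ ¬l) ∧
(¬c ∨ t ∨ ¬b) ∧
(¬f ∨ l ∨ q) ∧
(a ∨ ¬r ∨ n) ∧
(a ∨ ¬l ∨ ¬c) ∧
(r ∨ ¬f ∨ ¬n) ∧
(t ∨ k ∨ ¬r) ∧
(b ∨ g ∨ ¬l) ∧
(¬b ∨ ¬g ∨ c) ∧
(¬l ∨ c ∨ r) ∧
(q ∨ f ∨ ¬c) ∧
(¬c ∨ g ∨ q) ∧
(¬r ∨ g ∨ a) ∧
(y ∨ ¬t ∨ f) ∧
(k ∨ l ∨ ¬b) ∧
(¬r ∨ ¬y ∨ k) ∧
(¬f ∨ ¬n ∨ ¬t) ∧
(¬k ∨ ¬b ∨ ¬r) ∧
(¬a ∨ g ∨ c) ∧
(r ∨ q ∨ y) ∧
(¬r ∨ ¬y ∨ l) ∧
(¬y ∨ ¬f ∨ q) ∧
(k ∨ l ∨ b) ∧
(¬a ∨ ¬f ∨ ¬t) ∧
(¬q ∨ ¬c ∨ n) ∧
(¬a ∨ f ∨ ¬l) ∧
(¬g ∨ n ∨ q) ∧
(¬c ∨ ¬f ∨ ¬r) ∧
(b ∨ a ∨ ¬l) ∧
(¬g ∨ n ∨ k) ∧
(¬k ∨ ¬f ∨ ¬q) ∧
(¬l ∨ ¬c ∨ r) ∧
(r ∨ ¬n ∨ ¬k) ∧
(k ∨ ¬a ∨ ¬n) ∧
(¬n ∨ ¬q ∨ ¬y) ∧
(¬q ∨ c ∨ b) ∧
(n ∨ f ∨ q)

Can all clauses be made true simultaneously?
Yes

Yes, the formula is satisfiable.

One satisfying assignment is: q=True, c=True, n=True, g=True, t=False, r=True, y=False, b=False, f=False, k=True, l=False, a=False

Verification: With this assignment, all 51 clauses evaluate to true.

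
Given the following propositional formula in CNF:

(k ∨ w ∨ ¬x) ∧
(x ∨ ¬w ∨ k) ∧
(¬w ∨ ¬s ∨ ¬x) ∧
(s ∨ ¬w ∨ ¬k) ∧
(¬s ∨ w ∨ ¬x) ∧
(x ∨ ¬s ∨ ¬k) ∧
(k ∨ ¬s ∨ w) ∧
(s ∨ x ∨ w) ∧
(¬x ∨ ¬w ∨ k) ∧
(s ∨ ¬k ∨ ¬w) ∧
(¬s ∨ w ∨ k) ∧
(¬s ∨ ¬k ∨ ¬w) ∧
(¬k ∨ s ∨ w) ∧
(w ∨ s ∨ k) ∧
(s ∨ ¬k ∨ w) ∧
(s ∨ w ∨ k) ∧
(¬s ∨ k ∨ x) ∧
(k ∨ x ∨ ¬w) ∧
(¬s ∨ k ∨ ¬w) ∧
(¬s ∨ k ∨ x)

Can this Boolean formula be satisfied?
No

No, the formula is not satisfiable.

No assignment of truth values to the variables can make all 20 clauses true simultaneously.

The formula is UNSAT (unsatisfiable).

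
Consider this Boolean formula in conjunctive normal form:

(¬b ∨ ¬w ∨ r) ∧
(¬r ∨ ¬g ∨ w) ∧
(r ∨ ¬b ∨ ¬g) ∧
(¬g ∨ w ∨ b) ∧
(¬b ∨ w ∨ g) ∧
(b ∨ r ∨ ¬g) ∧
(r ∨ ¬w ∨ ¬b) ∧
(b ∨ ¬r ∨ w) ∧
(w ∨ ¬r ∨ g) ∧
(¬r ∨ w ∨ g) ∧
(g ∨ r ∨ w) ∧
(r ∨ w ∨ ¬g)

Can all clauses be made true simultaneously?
Yes

Yes, the formula is satisfiable.

One satisfying assignment is: b=False, g=False, r=False, w=True

Verification: With this assignment, all 12 clauses evaluate to true.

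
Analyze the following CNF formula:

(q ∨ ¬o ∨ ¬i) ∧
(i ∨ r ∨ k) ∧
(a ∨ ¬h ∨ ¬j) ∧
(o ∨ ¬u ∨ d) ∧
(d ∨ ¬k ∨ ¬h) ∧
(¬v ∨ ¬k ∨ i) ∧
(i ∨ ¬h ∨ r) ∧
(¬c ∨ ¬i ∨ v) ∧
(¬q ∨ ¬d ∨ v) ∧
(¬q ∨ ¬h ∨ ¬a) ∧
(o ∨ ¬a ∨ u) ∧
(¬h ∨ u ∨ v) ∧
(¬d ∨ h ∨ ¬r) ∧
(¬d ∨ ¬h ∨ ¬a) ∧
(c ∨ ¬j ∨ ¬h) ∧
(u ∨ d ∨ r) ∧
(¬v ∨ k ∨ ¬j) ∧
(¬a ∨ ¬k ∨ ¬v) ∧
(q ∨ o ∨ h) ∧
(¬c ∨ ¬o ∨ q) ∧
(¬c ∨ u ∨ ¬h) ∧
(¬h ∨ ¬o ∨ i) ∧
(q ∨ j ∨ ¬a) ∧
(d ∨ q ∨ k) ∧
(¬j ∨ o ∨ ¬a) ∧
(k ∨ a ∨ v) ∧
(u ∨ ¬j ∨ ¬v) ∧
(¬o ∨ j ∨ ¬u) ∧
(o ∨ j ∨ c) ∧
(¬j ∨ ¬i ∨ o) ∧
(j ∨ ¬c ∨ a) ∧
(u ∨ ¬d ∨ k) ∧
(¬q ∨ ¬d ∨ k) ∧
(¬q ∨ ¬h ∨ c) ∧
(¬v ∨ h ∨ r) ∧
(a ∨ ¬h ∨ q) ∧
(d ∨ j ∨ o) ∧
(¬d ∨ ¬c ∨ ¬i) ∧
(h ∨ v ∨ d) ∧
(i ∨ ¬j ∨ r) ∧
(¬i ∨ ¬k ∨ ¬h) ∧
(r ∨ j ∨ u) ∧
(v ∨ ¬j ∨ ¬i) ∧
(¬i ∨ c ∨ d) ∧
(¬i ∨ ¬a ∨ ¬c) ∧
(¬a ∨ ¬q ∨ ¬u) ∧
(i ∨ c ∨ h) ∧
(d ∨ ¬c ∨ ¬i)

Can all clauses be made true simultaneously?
Yes

Yes, the formula is satisfiable.

One satisfying assignment is: u=False, v=True, k=False, q=True, d=False, c=True, a=True, j=False, o=True, h=False, r=True, i=False

Verification: With this assignment, all 48 clauses evaluate to true.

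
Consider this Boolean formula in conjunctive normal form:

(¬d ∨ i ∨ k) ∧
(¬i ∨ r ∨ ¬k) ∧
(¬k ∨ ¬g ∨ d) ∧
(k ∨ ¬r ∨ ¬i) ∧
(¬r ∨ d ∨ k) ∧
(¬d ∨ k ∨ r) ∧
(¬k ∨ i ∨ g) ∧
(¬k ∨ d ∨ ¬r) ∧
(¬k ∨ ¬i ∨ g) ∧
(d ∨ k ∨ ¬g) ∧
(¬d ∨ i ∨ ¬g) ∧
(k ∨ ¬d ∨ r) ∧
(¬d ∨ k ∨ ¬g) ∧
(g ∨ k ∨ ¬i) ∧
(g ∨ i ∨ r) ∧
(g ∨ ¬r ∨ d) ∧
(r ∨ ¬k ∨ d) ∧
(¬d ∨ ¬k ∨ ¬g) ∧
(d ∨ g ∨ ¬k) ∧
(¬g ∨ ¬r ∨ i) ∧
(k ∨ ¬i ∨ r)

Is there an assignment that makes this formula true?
No

No, the formula is not satisfiable.

No assignment of truth values to the variables can make all 21 clauses true simultaneously.

The formula is UNSAT (unsatisfiable).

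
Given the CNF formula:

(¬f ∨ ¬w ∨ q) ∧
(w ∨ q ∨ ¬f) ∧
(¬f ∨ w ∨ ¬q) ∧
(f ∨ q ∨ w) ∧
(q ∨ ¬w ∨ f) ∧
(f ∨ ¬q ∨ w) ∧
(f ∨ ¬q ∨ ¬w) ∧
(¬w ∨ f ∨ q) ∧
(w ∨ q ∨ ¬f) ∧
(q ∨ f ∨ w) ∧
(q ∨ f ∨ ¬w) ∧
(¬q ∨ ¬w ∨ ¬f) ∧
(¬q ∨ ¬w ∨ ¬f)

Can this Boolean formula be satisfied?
No

No, the formula is not satisfiable.

No assignment of truth values to the variables can make all 13 clauses true simultaneously.

The formula is UNSAT (unsatisfiable).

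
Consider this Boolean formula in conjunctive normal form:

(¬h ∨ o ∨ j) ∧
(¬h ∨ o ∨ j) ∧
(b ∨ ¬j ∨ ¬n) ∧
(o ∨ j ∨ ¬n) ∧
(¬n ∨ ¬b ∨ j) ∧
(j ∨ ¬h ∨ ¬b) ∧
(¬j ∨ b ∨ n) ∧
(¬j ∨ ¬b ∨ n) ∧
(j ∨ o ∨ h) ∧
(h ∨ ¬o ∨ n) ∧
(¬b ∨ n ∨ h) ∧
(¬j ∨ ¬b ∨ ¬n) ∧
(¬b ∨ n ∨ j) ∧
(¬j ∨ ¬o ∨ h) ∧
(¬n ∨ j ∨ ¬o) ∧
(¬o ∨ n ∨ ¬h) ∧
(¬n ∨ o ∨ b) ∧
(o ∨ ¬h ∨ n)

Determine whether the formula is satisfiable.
No

No, the formula is not satisfiable.

No assignment of truth values to the variables can make all 18 clauses true simultaneously.

The formula is UNSAT (unsatisfiable).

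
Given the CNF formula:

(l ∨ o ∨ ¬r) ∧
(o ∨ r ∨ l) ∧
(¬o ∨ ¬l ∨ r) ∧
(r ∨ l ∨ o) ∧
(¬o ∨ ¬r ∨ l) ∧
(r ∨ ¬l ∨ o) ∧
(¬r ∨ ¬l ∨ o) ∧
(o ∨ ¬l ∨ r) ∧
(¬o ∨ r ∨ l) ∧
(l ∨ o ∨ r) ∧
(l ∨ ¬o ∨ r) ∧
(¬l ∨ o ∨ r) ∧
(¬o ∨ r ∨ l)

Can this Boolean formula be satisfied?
Yes

Yes, the formula is satisfiable.

One satisfying assignment is: o=True, l=True, r=True

Verification: With this assignment, all 13 clauses evaluate to true.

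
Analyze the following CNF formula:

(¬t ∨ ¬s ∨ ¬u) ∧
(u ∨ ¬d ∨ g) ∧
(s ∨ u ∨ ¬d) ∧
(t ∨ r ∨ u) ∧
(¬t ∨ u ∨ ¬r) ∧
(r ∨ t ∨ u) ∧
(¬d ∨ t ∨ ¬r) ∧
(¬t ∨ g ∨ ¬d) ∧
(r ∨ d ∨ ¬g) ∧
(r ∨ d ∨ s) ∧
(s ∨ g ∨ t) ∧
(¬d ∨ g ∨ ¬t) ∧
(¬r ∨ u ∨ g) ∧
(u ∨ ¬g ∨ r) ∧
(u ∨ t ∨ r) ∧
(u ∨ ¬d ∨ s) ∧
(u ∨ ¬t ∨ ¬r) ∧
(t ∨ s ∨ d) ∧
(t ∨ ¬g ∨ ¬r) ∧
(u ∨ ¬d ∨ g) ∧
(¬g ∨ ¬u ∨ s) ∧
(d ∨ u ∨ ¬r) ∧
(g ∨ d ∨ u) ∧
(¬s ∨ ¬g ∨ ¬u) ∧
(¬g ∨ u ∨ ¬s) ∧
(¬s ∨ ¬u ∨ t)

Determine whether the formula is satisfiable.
Yes

Yes, the formula is satisfiable.

One satisfying assignment is: d=False, g=False, s=False, u=True, t=True, r=True

Verification: With this assignment, all 26 clauses evaluate to true.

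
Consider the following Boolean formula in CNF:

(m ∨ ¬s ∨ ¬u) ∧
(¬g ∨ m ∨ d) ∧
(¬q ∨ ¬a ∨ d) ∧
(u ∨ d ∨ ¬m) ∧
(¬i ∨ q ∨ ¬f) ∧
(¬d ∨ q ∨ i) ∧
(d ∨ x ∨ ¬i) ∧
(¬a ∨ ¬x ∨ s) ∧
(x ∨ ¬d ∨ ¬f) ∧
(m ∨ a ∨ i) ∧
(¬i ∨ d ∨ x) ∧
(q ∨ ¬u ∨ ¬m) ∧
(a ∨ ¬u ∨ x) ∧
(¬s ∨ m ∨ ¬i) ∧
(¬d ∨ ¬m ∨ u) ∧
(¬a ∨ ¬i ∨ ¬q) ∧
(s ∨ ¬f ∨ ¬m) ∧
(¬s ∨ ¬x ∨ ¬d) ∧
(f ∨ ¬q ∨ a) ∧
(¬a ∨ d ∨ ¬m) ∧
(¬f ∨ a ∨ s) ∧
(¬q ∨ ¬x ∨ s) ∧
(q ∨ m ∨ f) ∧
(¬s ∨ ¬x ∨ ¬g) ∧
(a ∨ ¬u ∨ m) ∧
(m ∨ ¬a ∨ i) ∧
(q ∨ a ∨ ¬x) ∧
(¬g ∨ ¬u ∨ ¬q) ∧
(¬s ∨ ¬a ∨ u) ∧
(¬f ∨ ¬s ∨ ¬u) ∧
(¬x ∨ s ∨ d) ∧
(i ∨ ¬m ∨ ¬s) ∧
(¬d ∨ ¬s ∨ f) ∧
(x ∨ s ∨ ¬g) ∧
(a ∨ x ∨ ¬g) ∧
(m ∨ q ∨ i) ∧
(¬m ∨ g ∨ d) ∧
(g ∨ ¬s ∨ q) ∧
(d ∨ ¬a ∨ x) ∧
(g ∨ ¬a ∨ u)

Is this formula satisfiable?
Yes

Yes, the formula is satisfiable.

One satisfying assignment is: d=True, u=True, g=False, i=False, m=True, s=False, f=False, x=False, a=True, q=True

Verification: With this assignment, all 40 clauses evaluate to true.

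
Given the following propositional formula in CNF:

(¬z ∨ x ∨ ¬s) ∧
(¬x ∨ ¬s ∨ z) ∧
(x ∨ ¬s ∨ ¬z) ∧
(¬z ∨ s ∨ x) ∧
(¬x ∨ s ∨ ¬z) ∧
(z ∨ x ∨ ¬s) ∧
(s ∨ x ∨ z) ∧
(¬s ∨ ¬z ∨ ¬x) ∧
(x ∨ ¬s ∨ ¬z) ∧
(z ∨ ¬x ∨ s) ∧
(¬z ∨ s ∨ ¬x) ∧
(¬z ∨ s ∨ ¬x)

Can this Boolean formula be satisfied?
No

No, the formula is not satisfiable.

No assignment of truth values to the variables can make all 12 clauses true simultaneously.

The formula is UNSAT (unsatisfiable).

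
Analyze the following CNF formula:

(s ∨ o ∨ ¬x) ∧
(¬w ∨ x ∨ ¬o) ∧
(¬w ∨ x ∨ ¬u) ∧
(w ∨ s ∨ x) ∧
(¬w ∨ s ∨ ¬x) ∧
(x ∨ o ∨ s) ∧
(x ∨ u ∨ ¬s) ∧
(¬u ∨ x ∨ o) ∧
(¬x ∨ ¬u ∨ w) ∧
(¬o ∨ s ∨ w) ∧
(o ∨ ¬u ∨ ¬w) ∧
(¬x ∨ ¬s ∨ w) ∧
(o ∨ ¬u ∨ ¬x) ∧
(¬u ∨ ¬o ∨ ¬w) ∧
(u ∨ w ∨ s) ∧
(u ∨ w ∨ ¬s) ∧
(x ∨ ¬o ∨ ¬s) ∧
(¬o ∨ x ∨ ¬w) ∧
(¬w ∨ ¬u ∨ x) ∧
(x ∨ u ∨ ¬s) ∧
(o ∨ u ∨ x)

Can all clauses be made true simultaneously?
Yes

Yes, the formula is satisfiable.

One satisfying assignment is: s=True, o=True, w=True, u=False, x=True

Verification: With this assignment, all 21 clauses evaluate to true.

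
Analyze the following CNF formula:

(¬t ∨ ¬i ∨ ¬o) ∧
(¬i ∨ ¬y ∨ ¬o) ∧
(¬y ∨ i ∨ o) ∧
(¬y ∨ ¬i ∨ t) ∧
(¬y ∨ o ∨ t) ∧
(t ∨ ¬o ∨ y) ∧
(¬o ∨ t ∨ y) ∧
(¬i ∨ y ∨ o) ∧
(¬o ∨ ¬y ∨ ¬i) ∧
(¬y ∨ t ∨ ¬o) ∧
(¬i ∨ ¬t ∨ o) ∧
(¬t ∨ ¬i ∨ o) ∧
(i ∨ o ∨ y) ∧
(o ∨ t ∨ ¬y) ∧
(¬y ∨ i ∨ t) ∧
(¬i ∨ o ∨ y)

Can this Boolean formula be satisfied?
Yes

Yes, the formula is satisfiable.

One satisfying assignment is: i=False, y=False, t=True, o=True

Verification: With this assignment, all 16 clauses evaluate to true.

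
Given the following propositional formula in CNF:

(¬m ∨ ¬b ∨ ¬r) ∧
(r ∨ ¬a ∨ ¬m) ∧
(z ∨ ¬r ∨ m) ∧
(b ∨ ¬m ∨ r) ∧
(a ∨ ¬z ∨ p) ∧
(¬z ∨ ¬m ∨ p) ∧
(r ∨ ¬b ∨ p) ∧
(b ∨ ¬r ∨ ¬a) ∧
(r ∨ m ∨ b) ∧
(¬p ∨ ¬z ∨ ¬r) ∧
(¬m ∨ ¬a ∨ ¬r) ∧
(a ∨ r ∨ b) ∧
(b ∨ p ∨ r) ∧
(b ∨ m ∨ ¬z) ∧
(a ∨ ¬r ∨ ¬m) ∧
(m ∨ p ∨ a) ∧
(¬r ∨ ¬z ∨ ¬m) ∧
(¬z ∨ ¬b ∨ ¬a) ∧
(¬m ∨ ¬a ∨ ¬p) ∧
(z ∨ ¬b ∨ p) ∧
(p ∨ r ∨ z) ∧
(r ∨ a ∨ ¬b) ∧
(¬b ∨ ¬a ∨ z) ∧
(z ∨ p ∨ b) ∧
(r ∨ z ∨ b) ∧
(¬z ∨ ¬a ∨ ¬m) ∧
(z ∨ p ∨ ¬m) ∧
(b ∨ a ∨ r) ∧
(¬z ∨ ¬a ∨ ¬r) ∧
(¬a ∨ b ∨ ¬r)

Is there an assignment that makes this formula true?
No

No, the formula is not satisfiable.

No assignment of truth values to the variables can make all 30 clauses true simultaneously.

The formula is UNSAT (unsatisfiable).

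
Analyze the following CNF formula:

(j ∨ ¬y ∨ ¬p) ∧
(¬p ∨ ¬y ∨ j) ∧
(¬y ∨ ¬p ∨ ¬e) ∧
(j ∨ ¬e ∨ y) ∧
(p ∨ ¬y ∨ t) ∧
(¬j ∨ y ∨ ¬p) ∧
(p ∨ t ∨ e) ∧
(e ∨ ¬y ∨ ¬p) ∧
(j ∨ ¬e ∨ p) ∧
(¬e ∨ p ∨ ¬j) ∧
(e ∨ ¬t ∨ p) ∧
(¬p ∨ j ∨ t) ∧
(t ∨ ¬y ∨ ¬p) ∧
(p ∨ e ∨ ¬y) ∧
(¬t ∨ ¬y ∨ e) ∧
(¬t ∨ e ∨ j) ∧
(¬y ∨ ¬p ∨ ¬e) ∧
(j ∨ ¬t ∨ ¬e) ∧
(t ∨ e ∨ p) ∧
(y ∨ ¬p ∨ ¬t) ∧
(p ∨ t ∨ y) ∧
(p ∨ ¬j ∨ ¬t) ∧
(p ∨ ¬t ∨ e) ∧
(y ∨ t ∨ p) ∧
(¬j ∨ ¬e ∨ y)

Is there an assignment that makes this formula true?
No

No, the formula is not satisfiable.

No assignment of truth values to the variables can make all 25 clauses true simultaneously.

The formula is UNSAT (unsatisfiable).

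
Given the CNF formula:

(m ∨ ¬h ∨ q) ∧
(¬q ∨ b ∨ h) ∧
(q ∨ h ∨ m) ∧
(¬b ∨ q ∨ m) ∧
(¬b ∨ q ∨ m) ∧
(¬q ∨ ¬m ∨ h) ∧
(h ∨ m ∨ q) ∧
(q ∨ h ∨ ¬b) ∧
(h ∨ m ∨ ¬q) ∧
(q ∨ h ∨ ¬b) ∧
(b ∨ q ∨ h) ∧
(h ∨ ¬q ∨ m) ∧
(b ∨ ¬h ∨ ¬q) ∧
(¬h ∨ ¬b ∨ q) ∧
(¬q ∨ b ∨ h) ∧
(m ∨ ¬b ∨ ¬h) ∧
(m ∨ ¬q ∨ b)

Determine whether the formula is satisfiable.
Yes

Yes, the formula is satisfiable.

One satisfying assignment is: m=True, b=False, q=False, h=True

Verification: With this assignment, all 17 clauses evaluate to true.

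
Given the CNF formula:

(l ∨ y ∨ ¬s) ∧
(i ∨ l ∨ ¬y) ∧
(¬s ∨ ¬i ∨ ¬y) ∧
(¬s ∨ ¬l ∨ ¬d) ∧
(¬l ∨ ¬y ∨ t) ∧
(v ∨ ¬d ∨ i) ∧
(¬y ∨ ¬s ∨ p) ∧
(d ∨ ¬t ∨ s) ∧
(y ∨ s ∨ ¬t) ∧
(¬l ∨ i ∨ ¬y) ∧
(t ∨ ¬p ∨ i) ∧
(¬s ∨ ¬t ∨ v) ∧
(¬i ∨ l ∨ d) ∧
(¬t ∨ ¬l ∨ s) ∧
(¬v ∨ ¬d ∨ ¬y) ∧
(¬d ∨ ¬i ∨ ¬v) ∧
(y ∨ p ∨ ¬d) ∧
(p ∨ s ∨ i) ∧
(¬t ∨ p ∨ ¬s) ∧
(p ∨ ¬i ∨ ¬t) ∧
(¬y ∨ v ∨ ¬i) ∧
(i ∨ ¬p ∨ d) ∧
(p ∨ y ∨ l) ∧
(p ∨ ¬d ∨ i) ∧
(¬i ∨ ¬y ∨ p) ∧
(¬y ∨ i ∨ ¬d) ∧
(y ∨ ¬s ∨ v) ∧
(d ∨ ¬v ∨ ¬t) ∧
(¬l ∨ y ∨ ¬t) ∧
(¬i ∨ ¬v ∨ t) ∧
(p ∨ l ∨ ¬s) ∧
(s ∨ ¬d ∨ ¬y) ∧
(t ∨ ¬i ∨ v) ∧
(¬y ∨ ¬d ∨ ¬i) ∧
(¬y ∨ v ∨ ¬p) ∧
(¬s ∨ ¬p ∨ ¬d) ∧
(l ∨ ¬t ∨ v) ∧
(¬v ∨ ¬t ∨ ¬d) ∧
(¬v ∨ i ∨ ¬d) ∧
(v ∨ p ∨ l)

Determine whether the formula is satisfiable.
Yes

Yes, the formula is satisfiable.

One satisfying assignment is: t=False, d=False, s=True, i=False, v=True, y=False, p=False, l=True

Verification: With this assignment, all 40 clauses evaluate to true.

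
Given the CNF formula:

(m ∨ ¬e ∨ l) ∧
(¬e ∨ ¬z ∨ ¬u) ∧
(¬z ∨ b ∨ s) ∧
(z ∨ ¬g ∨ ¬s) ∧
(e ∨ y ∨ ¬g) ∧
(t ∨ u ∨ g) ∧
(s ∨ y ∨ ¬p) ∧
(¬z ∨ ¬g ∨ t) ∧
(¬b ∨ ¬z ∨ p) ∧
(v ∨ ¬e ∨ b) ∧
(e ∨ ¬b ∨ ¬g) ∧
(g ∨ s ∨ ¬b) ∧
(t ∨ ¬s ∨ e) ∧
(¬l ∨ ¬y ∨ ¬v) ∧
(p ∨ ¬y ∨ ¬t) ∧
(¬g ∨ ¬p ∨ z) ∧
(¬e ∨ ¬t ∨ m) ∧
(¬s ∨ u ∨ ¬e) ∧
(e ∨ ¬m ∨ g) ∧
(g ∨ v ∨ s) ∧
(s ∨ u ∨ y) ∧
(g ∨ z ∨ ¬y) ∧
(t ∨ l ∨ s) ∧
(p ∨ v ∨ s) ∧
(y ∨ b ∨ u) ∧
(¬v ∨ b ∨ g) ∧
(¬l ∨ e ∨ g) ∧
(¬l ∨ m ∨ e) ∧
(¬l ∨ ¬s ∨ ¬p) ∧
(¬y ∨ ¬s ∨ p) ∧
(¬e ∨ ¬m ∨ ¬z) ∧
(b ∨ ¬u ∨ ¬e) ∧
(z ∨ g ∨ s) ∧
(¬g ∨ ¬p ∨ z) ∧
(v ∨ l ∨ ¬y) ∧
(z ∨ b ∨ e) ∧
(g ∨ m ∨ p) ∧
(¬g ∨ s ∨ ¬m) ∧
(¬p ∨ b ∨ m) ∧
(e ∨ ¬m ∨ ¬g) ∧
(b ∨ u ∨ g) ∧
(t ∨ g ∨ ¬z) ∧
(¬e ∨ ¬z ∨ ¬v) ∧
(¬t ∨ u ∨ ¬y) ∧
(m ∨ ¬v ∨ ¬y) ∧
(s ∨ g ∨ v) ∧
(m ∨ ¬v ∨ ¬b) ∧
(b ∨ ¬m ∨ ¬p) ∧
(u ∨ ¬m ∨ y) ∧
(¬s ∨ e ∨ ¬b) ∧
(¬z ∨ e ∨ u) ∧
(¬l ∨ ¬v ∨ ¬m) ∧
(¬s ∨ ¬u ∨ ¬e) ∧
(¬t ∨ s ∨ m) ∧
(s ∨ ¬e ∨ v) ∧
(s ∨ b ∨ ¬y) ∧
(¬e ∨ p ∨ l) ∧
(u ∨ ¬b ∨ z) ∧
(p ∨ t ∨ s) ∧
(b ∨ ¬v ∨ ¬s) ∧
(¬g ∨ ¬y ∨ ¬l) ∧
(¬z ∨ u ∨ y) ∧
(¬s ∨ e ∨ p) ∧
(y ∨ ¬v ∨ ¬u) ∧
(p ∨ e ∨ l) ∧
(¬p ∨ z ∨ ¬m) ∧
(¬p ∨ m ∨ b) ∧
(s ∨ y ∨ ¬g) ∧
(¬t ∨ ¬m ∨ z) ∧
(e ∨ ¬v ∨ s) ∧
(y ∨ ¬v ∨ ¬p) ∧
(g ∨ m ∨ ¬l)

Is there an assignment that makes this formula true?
No

No, the formula is not satisfiable.

No assignment of truth values to the variables can make all 72 clauses true simultaneously.

The formula is UNSAT (unsatisfiable).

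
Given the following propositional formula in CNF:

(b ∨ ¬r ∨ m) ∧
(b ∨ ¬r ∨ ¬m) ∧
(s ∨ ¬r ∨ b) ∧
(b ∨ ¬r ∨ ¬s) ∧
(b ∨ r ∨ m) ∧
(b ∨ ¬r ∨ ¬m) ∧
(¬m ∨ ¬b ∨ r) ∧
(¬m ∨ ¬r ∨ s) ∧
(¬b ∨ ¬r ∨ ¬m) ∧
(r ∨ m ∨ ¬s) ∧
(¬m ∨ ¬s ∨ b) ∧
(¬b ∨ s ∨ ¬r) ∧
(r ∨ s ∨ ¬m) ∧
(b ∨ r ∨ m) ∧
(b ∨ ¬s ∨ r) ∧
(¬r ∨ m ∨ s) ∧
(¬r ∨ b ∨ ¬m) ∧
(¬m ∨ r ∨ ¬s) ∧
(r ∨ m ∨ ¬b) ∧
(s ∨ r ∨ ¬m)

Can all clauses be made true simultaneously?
Yes

Yes, the formula is satisfiable.

One satisfying assignment is: m=False, b=True, s=True, r=True

Verification: With this assignment, all 20 clauses evaluate to true.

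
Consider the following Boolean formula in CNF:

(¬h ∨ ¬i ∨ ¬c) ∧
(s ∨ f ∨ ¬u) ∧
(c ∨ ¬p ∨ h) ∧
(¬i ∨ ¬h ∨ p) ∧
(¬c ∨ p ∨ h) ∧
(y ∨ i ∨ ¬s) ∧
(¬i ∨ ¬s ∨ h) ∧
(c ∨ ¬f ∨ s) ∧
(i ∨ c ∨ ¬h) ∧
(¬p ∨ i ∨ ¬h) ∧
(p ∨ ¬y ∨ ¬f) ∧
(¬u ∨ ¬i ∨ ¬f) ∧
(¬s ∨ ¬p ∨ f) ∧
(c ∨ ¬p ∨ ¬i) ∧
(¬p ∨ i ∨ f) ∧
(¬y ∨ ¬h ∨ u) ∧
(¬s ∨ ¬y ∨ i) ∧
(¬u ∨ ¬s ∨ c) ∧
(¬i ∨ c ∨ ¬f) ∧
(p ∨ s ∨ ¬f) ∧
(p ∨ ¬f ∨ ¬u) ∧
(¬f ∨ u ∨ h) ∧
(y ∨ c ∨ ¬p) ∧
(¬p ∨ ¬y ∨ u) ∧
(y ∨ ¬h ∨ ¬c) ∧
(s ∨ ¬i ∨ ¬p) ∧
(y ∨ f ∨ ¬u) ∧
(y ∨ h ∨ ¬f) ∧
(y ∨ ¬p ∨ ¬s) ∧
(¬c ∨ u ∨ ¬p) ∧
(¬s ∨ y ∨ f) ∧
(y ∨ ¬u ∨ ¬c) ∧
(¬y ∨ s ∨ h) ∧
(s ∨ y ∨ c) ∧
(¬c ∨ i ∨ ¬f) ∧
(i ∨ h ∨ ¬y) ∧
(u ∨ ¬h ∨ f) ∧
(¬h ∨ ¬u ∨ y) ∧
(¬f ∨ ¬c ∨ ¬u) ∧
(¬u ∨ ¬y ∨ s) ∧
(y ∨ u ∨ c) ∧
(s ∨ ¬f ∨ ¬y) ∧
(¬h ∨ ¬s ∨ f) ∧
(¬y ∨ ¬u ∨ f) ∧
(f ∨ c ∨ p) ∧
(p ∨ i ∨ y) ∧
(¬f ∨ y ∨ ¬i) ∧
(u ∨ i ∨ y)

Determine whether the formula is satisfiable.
No

No, the formula is not satisfiable.

No assignment of truth values to the variables can make all 48 clauses true simultaneously.

The formula is UNSAT (unsatisfiable).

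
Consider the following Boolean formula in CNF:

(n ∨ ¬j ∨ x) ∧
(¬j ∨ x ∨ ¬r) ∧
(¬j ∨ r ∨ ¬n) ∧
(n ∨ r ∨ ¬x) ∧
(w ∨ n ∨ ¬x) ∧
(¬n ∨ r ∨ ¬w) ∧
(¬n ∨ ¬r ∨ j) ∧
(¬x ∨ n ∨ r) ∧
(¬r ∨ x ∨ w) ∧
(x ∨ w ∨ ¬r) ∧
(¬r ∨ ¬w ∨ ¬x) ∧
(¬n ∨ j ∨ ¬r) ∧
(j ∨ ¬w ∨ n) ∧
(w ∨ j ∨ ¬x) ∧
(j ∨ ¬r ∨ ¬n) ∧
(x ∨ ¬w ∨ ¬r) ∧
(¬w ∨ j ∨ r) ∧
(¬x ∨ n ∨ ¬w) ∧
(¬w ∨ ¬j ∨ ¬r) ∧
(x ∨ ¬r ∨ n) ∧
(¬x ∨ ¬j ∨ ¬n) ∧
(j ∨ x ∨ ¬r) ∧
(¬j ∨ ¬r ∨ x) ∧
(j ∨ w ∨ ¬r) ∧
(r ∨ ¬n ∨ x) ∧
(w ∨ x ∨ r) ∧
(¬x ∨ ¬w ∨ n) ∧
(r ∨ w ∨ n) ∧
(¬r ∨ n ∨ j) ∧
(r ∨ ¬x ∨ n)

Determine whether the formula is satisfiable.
No

No, the formula is not satisfiable.

No assignment of truth values to the variables can make all 30 clauses true simultaneously.

The formula is UNSAT (unsatisfiable).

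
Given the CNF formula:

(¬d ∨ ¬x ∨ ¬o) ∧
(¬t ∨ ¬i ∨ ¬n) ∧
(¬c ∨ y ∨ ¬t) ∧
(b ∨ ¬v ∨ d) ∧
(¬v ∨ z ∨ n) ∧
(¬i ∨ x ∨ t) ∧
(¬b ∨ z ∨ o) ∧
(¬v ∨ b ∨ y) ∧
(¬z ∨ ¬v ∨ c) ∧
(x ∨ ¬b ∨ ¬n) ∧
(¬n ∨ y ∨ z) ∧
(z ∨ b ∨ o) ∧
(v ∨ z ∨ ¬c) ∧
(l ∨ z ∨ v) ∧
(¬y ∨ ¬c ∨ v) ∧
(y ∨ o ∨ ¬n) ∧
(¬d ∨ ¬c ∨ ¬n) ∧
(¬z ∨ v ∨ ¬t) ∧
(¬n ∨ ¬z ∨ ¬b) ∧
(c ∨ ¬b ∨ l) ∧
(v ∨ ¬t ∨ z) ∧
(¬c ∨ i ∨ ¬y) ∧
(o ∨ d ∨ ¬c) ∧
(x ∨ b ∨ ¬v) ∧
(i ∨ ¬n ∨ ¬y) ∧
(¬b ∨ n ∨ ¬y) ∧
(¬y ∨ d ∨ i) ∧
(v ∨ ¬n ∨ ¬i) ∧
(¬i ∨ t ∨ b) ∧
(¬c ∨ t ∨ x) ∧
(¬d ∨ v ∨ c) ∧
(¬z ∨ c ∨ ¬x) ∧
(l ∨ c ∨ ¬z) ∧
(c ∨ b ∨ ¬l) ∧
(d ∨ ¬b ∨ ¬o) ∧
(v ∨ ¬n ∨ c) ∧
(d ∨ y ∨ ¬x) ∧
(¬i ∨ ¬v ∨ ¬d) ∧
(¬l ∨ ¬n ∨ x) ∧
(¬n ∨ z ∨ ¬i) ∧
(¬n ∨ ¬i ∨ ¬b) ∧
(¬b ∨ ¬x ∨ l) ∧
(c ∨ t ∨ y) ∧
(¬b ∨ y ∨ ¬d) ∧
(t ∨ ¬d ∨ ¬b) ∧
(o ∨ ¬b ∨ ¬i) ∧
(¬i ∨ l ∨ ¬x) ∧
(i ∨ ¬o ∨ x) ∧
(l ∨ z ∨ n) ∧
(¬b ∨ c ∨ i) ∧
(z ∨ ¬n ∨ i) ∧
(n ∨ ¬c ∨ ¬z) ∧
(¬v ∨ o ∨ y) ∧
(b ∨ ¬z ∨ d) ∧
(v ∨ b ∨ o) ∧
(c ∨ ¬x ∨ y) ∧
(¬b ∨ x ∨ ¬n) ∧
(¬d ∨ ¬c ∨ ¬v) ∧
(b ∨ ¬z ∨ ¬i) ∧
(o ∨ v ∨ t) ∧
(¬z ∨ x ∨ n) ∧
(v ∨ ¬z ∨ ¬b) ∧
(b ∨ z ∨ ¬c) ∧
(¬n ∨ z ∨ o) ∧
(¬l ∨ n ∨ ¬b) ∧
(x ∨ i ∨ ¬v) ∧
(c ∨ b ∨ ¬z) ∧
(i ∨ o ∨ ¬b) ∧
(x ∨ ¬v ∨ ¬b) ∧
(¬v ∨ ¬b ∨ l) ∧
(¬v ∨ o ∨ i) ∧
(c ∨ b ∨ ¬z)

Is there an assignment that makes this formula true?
No

No, the formula is not satisfiable.

No assignment of truth values to the variables can make all 72 clauses true simultaneously.

The formula is UNSAT (unsatisfiable).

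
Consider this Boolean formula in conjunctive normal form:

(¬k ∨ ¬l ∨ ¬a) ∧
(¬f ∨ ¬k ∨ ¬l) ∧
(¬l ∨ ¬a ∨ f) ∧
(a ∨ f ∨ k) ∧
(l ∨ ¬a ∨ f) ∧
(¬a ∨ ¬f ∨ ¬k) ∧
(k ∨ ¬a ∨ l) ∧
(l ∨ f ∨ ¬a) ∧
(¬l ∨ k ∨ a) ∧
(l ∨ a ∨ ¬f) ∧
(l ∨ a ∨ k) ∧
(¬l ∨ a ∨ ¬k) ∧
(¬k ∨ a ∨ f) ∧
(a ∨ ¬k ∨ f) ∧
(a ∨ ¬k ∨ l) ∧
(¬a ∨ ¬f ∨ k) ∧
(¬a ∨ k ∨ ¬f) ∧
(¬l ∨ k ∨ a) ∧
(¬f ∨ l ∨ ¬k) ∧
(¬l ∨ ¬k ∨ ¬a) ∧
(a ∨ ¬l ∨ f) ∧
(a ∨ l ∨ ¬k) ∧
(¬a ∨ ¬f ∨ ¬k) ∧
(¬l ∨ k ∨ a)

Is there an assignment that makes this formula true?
No

No, the formula is not satisfiable.

No assignment of truth values to the variables can make all 24 clauses true simultaneously.

The formula is UNSAT (unsatisfiable).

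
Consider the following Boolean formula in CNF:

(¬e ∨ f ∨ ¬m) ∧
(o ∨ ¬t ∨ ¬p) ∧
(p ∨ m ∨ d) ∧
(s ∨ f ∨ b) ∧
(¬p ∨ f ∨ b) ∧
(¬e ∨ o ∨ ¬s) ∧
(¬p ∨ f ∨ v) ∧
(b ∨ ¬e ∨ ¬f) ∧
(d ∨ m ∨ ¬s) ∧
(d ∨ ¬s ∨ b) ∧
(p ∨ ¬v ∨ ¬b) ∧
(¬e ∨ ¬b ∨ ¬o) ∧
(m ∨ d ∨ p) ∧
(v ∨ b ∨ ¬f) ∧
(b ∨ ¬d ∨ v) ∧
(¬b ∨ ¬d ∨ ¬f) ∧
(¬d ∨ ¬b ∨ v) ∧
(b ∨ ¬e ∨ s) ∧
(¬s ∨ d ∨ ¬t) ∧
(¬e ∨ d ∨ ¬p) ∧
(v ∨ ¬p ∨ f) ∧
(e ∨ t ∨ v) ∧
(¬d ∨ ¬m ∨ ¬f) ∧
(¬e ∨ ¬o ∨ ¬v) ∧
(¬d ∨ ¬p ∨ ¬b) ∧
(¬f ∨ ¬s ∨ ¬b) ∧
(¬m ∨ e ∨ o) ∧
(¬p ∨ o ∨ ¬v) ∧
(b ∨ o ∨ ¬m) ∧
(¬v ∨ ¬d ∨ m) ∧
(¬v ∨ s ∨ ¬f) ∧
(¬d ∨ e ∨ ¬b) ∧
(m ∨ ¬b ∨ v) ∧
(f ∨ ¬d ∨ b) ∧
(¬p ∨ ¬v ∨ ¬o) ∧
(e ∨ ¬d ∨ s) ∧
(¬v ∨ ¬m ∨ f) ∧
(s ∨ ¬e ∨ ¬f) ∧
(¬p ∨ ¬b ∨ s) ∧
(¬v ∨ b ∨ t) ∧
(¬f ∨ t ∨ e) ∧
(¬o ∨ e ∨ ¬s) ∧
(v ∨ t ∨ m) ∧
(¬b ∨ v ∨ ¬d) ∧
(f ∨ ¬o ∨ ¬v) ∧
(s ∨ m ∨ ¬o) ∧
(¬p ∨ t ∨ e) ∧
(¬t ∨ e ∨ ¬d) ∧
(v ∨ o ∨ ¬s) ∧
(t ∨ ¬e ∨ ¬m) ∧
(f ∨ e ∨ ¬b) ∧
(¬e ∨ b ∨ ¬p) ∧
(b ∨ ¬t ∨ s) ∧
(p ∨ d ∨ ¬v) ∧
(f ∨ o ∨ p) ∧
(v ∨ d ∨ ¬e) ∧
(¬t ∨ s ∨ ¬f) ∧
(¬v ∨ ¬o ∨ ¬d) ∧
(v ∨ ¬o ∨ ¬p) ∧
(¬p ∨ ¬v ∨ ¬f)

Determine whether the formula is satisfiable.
No

No, the formula is not satisfiable.

No assignment of truth values to the variables can make all 60 clauses true simultaneously.

The formula is UNSAT (unsatisfiable).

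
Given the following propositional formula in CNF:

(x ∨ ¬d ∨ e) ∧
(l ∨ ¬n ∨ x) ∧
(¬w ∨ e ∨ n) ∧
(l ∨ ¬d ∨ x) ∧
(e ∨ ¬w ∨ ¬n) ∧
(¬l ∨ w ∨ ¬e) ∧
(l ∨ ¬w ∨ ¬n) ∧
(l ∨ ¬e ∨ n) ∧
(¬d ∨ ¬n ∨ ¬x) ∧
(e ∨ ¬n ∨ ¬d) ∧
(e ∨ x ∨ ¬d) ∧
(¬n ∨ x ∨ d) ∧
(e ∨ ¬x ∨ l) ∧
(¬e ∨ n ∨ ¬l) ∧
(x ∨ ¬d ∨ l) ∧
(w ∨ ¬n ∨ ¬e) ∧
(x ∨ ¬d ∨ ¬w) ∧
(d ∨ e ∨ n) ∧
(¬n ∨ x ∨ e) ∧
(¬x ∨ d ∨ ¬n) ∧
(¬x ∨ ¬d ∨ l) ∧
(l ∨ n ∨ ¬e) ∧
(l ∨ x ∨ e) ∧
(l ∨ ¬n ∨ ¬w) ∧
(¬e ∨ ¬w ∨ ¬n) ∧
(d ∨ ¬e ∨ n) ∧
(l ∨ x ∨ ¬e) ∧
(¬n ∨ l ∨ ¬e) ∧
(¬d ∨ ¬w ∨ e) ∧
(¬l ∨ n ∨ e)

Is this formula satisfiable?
No

No, the formula is not satisfiable.

No assignment of truth values to the variables can make all 30 clauses true simultaneously.

The formula is UNSAT (unsatisfiable).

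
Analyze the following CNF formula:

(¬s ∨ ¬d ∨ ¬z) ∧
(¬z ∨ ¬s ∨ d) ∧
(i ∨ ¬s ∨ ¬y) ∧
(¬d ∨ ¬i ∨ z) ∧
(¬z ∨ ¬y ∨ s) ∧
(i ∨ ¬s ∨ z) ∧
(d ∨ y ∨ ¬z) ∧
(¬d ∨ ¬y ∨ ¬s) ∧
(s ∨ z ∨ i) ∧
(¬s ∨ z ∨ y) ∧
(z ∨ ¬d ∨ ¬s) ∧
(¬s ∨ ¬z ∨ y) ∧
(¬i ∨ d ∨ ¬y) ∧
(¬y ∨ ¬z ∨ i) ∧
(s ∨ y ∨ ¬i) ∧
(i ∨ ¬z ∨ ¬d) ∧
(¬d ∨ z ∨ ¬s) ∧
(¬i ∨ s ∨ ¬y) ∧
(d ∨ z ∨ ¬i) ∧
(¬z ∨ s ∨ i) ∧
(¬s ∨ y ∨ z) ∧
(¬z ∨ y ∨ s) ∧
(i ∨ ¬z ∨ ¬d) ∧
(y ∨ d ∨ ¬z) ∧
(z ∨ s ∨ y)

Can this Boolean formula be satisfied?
No

No, the formula is not satisfiable.

No assignment of truth values to the variables can make all 25 clauses true simultaneously.

The formula is UNSAT (unsatisfiable).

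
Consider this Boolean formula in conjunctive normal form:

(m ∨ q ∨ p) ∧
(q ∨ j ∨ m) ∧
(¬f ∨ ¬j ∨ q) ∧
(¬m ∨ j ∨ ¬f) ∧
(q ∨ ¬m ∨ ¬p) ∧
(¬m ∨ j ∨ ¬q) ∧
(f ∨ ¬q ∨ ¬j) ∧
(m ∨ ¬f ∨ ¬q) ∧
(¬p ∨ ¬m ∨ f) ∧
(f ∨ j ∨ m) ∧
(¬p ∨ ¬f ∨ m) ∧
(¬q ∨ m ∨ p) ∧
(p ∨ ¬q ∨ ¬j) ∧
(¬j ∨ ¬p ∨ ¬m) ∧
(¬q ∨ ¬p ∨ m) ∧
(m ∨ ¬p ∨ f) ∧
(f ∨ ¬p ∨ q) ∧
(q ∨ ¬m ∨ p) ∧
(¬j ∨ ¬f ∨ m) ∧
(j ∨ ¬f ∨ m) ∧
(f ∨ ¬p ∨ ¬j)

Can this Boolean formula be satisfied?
No

No, the formula is not satisfiable.

No assignment of truth values to the variables can make all 21 clauses true simultaneously.

The formula is UNSAT (unsatisfiable).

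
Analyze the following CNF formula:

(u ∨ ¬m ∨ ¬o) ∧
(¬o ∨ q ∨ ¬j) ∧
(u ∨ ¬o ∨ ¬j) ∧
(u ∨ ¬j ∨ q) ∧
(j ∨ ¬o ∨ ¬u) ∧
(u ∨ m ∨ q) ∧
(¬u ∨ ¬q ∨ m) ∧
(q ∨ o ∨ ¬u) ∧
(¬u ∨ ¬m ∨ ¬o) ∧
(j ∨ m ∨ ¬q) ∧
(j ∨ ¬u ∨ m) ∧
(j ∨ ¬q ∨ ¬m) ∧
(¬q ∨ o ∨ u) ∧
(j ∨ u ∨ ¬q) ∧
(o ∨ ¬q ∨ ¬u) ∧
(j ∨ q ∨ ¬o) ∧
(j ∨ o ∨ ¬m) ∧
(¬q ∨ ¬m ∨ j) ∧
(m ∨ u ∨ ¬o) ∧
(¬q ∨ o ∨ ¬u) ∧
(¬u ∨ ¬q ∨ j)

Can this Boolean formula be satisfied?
No

No, the formula is not satisfiable.

No assignment of truth values to the variables can make all 21 clauses true simultaneously.

The formula is UNSAT (unsatisfiable).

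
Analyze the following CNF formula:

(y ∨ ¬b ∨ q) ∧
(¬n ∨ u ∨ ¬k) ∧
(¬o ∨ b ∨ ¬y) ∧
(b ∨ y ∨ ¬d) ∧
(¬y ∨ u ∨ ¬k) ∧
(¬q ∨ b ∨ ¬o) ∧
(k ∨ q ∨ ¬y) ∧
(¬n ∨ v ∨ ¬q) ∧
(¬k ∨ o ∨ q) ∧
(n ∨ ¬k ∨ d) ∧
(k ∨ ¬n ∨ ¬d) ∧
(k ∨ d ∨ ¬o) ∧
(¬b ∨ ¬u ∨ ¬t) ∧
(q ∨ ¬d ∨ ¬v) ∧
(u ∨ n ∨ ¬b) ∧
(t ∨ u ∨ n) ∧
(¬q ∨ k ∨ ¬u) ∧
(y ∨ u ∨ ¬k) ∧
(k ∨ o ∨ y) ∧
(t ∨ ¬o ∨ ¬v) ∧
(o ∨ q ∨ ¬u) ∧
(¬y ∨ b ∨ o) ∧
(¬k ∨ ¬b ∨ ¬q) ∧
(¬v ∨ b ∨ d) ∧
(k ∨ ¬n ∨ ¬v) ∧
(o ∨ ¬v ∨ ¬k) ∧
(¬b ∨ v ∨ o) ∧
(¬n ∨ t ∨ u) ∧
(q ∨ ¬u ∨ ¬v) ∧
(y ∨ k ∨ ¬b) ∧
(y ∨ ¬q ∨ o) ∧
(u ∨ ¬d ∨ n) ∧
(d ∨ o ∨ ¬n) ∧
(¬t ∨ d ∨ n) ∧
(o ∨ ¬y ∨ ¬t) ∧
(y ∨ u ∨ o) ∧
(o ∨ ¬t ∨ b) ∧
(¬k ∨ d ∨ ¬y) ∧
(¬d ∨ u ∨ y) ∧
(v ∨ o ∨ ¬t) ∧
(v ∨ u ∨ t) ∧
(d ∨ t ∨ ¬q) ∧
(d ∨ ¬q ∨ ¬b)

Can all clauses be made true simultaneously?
Yes

Yes, the formula is satisfiable.

One satisfying assignment is: q=False, v=False, o=True, n=True, y=False, k=True, u=True, d=False, t=False, b=False

Verification: With this assignment, all 43 clauses evaluate to true.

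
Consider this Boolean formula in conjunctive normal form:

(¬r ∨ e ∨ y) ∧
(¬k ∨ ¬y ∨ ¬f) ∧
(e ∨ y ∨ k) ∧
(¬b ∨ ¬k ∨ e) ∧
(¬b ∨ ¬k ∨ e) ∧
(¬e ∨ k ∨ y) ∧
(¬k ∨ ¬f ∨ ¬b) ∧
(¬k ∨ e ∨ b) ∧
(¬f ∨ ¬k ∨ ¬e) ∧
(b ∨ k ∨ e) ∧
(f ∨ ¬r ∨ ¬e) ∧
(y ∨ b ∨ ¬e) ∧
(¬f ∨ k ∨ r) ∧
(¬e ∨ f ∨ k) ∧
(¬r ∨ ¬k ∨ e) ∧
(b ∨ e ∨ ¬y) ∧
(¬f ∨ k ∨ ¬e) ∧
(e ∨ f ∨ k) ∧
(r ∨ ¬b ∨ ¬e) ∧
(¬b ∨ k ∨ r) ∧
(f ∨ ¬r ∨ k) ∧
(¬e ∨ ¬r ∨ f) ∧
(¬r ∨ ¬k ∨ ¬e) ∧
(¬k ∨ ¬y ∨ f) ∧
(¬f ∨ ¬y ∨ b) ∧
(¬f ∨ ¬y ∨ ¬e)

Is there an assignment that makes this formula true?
Yes

Yes, the formula is satisfiable.

One satisfying assignment is: b=True, r=True, f=True, y=True, e=False, k=False

Verification: With this assignment, all 26 clauses evaluate to true.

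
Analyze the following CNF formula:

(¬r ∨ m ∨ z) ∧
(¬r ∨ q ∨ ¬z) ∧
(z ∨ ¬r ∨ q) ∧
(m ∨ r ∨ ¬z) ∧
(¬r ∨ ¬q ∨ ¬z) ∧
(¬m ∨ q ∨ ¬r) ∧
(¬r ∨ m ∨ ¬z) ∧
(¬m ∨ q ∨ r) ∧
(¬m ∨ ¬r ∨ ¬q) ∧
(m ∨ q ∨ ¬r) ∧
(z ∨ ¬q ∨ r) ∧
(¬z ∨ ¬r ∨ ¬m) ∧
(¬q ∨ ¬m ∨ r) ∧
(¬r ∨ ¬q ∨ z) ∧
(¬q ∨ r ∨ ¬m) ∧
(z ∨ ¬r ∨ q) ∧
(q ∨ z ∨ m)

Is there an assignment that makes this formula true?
No

No, the formula is not satisfiable.

No assignment of truth values to the variables can make all 17 clauses true simultaneously.

The formula is UNSAT (unsatisfiable).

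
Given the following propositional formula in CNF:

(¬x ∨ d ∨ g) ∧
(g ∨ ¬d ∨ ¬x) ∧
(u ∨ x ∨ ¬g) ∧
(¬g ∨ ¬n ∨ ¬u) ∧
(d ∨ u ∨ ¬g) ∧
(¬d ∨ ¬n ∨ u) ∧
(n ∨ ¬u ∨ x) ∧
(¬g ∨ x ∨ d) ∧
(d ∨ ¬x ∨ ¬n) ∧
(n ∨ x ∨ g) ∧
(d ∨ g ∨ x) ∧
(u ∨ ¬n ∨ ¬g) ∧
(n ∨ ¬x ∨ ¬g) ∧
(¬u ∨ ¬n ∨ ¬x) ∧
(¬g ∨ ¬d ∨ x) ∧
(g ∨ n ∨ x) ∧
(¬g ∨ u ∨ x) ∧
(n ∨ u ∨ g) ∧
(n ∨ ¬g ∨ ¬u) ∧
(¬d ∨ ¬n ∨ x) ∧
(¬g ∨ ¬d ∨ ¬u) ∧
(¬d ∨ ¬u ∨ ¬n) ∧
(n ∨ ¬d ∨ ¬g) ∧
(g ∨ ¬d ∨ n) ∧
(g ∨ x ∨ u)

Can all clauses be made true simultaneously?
No

No, the formula is not satisfiable.

No assignment of truth values to the variables can make all 25 clauses true simultaneously.

The formula is UNSAT (unsatisfiable).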